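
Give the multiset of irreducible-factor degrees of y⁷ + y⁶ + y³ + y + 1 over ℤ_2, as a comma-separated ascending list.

7

Write g(y) = y⁷ + y⁶ + y³ + y + 1.
Roots in ℤ_2: g(0) = 1; g(1) = 1.
Complete factorization: g(y) = (y⁷ + y⁶ + y³ + y + 1).
Factor degrees with multiplicity: 7 = 7.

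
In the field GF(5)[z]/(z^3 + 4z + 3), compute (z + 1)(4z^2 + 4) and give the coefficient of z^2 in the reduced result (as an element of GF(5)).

4

Multiply in GF(5)[z]: (z + 1)·(4z^2 + 4) = 4z^3 + 4z^2 + 4z + 4.
Reduce using z^3 ≡ z + 2 (mod z^3 + 4z + 3).
Reduced: 4z^2 + 3z + 2.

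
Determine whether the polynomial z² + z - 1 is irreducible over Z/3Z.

Yes

Write P(z) = z² + z - 1.
Check for roots in Z/3Z: P(0) = 2; P(1) = 1; P(2) = 2.
No roots. A degree-2 polynomial over a field with no linear factor is irreducible.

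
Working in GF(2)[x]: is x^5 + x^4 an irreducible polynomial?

Write f(x) = x^5 + x^4.
Check for roots in GF(2): f(0) = 0 → root; f(1) = 0 → root.
f(0) = 0, so (x) divides f(x); f is reducible.

No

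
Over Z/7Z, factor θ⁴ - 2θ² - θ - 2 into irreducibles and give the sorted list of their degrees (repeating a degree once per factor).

4

Write h(θ) = θ⁴ - 2θ² - θ - 2.
Complete factorization: h(θ) = (θ⁴ - 2θ² - θ - 2).
Factor degrees with multiplicity: 4 = 4.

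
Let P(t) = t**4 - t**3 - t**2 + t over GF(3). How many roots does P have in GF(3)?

3

Evaluate at each of the 3 elements of GF(3):
P(0) = 0 → root; P(1) = 0 → root; P(2) = 0 → root.
Roots: {0, 1, 2}.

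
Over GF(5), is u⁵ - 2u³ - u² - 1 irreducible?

Yes

Write f(u) = u⁵ - 2u³ - u² - 1.
Check for roots in GF(5): f(0) = 4; f(1) = 2; f(2) = 1; f(3) = 4; f(4) = 4.
No roots, so no linear factors.
Degree-2 irreducible divisors: test the 10 monic irreducibles of degree 2 over GF(5).
None of them divide f (all give nonzero remainder).
No irreducible factor of degree ≤ 2 exists, so f is irreducible over GF(5).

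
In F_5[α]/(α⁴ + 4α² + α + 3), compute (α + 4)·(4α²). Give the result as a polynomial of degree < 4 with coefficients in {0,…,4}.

4α^3 + α^2

Multiply in F_5[α]: (α + 4)·(4α²) = 4α³ + α².
Reduced: 4α³ + α².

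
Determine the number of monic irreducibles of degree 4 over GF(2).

3

By the necklace-counting formula, N_2(4) = (1/4) Σ_{d|4} μ(4/d)·2^d.
Divisors of 4: 1, 2, 4; μ(4/d) for each: 0, -1, 1.
Σ = − 2^2 + 2^4 = 12.
N = 12/4 = 3.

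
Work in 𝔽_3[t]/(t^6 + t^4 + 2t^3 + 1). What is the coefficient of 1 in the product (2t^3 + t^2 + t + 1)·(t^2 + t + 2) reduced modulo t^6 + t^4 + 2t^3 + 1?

2

Multiply in 𝔽_3[t]: (2t^3 + t^2 + t + 1)·(t^2 + t + 2) = 2t^5 + t^2 + 2.
Reduced: 2t^5 + t^2 + 2.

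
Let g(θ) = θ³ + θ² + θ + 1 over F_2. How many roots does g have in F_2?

1

Evaluate at each of the 2 elements of F_2:
g(0) = 1; g(1) = 0 → root.
Roots: {1}.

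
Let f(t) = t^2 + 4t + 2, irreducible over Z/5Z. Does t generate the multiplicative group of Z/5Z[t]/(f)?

|GF(5^2)^×| = 5^2 − 1 = 24. Prime factorization: 24 = 2^3·3.
f is primitive ⇔ t has order 24 in GF(5)[t]/(f), i.e. t^(24/q) ≠ 1 for each prime q | 24.
t^(12) mod f = 4.
t^(8) mod f = 2t + 1.
None equal 1, so t has full order 24; f is primitive.

Yes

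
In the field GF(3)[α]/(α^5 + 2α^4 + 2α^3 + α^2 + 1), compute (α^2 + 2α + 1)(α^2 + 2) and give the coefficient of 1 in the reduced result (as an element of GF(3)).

Multiply in GF(3)[α]: (α^2 + 2α + 1)·(α^2 + 2) = α^4 + 2α^3 + α + 2.
Reduced: α^4 + 2α^3 + α + 2.

2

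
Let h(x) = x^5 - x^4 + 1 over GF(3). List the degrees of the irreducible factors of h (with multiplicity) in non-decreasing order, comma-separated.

5

Roots in GF(3): h(0) = 1; h(1) = 1; h(2) = 2.
Complete factorization: h(x) = (x^5 - x^4 + 1).
Factor degrees with multiplicity: 5 = 5.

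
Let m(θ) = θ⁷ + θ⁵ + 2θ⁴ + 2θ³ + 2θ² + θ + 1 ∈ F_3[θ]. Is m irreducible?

Check for roots in F_3: m(0) = 1; m(1) = 1; m(2) = 0 → root.
m(2) = 0, so (θ − 2) divides m(θ); m is reducible.

No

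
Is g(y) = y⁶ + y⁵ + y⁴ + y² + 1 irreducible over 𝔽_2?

Yes

Check for roots in 𝔽_2: g(0) = 1; g(1) = 1.
No roots, so no linear factors.
Monic irreducibles of degree 2 over GF(2): y² + y + 1.
None of them divide g (all give nonzero remainder).
Monic irreducibles of degree 3 over GF(2): y³ + y + 1, y³ + y² + 1.
None of them divide g (all give nonzero remainder).
No irreducible factor of degree ≤ 3 exists, so g is irreducible over GF(2).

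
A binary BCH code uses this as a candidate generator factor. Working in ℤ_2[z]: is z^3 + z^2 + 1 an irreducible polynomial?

Yes

Write f(z) = z^3 + z^2 + 1.
Check for roots in ℤ_2: f(0) = 1; f(1) = 1.
No roots. A degree-3 polynomial over a field with no linear factor is irreducible.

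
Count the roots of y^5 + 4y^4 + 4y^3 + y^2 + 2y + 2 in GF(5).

Write h(y) = y^5 + 4y^4 + 4y^3 + y^2 + 2y + 2.
Evaluate at each of the 5 elements of GF(5):
h(0) = 2; h(1) = 4; h(2) = 3; h(3) = 2; h(4) = 0 → root.
Roots: {4}.

1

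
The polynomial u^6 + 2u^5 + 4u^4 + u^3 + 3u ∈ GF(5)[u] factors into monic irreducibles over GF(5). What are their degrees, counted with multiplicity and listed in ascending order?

Write f(u) = u^6 + 2u^5 + 4u^4 + u^3 + 3u.
Roots in GF(5): f(0) = 0 → root; f(1) = 1; f(2) = 1; f(3) = 0 → root; f(4) = 4.
Linear factors from roots: (u), (u + 2).
Complete factorization: f(u) = (u)·(u + 2)^3·(u^2 + u + 1).
Factor degrees with multiplicity: 1 + 1 + 1 + 1 + 2 = 6.

1, 1, 1, 1, 2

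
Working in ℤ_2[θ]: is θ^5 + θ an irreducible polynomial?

No

Write P(θ) = θ^5 + θ.
Check for roots in ℤ_2: P(0) = 0 → root; P(1) = 0 → root.
P(0) = 0, so (θ) divides P(θ); P is reducible.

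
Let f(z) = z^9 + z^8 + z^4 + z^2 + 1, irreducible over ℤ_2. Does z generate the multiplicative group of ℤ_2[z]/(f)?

Yes

|GF(2^9)^×| = 2^9 − 1 = 511. Prime factorization: 511 = 7·73.
f is primitive ⇔ z has order 511 in GF(2)[z]/(f), i.e. z^(511/q) ≠ 1 for each prime q | 511.
z^(73) mod f = z^7 + z^6 + z^5 + z^4 + z^3 + 1.
z^(7) mod f = z^7.
None equal 1, so z has full order 511; f is primitive.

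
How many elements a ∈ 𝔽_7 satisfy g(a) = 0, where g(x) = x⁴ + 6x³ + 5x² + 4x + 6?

Evaluate at each of the 7 elements of 𝔽_7:
g(0) = 6; g(1) = 1; g(2) = 0 → root; g(3) = 5; g(4) = 0 → root; g(5) = 0 → root; g(6) = 2.
Roots: {2, 4, 5}.

3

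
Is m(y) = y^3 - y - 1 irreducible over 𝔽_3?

Check for roots in 𝔽_3: m(0) = 2; m(1) = 2; m(2) = 2.
No roots. A degree-3 polynomial over a field with no linear factor is irreducible.

Yes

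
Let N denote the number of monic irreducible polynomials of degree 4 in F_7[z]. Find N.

588

By the necklace-counting formula, N_7(4) = (1/4) Σ_{d|4} μ(4/d)·7^d.
Divisors of 4: 1, 2, 4; μ(4/d) for each: 0, -1, 1.
Σ = − 7^2 + 7^4 = 2352.
N = 2352/4 = 588.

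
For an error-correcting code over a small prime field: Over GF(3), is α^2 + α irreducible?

Write P(α) = α^2 + α.
Check for roots in GF(3): P(0) = 0 → root; P(1) = 2; P(2) = 0 → root.
P(0) = 0, so (α) divides P(α); P is reducible.

No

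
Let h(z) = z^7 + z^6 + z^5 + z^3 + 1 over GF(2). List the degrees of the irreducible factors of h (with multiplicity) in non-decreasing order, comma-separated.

Roots in GF(2): h(0) = 1; h(1) = 1.
Complete factorization: h(z) = (z^2 + z + 1)^2·(z^3 + z^2 + 1).
Factor degrees with multiplicity: 2 + 2 + 3 = 7.

2, 2, 3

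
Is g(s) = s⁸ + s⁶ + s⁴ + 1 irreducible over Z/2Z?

Check for roots in Z/2Z: g(0) = 1; g(1) = 0 → root.
g(1) = 0, so (s − 1) divides g(s); g is reducible.

No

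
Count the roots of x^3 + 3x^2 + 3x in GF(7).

3

Write h(x) = x^3 + 3x^2 + 3x.
Evaluate at each of the 7 elements of GF(7):
h(0) = 0 → root; h(1) = 0 → root; h(2) = 5; h(3) = 0 → root; h(4) = 5; h(5) = 5; h(6) = 6.
Roots: {0, 1, 3}.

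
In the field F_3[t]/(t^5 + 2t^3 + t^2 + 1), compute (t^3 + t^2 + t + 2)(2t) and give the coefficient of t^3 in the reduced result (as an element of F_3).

2

Multiply in F_3[t]: (t^3 + t^2 + t + 2)·(2t) = 2t^4 + 2t^3 + 2t^2 + t.
Reduced: 2t^4 + 2t^3 + 2t^2 + t.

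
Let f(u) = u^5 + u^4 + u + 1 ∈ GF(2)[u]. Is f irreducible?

No

Check for roots in GF(2): f(0) = 1; f(1) = 0 → root.
f(1) = 0, so (u − 1) divides f(u); f is reducible.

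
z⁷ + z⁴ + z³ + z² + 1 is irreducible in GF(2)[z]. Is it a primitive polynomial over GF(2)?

Yes

Write f(z) = z⁷ + z⁴ + z³ + z² + 1.
|GF(2^7)^×| = 2^7 − 1 = 127. Prime factorization: 127 = 127.
f is primitive ⇔ z has order 127 in GF(2)[z]/(f), i.e. z^(127/q) ≠ 1 for each prime q | 127.
z^(1) mod f = z.
None equal 1, so z has full order 127; f is primitive.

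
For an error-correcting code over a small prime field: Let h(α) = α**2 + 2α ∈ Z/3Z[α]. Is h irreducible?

Check for roots in Z/3Z: h(0) = 0 → root; h(1) = 0 → root; h(2) = 2.
h(0) = 0, so (α) divides h(α); h is reducible.

No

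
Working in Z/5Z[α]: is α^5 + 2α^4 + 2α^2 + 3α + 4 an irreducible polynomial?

Yes

Write f(α) = α^5 + 2α^4 + 2α^2 + 3α + 4.
Check for roots in Z/5Z: f(0) = 4; f(1) = 2; f(2) = 2; f(3) = 1; f(4) = 4.
No roots, so no linear factors.
Degree-2 irreducible divisors: test the 10 monic irreducibles of degree 2 over GF(5).
None of them divide f (all give nonzero remainder).
No irreducible factor of degree ≤ 2 exists, so f is irreducible over GF(5).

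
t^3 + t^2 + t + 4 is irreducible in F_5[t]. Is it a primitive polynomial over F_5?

Write f(t) = t^3 + t^2 + t + 4.
|GF(5^3)^×| = 5^3 − 1 = 124. Prime factorization: 124 = 2^2·31.
f is primitive ⇔ t has order 124 in GF(5)[t]/(f), i.e. t^(124/q) ≠ 1 for each prime q | 124.
t^(62) mod f = 1
t^(4) mod f = 2t + 4.
Since t^(62) = 1, the order of t divides 62 < 124; not primitive.

No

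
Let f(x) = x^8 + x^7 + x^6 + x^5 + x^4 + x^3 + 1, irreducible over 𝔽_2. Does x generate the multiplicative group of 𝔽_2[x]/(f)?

|GF(2^8)^×| = 2^8 − 1 = 255. Prime factorization: 255 = 3·5·17.
f is primitive ⇔ x has order 255 in GF(2)[x]/(f), i.e. x^(255/q) ≠ 1 for each prime q | 255.
x^(85) mod f = 1
x^(51) mod f = x^7 + x^5 + x^3 + x^2 + 1.
x^(15) mod f = x^7 + x^6 + x^3 + x + 1.
Since x^(85) = 1, the order of x divides 85 < 255; not primitive.

No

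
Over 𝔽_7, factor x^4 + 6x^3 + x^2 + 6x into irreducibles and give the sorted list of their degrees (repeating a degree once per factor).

1, 1, 2

Write f(x) = x^4 + 6x^3 + x^2 + 6x.
Linear factors from roots: (x), (x + 6).
Complete factorization: f(x) = (x)·(x + 6)·(x^2 + 1).
Factor degrees with multiplicity: 1 + 1 + 2 = 4.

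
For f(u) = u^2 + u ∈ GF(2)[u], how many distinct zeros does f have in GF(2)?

Evaluate at each of the 2 elements of GF(2):
f(0) = 0 → root; f(1) = 0 → root.
Roots: {0, 1}.

2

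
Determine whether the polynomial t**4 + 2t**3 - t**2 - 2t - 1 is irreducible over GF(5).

Yes

Write P(t) = t**4 + 2t**3 - t**2 - 2t - 1.
Check for roots in GF(5): P(0) = 4; P(1) = 4; P(2) = 3; P(3) = 4; P(4) = 4.
No roots, so no linear factors.
Degree-2 irreducible divisors: test the 10 monic irreducibles of degree 2 over GF(5).
None of them divide P (all give nonzero remainder).
No irreducible factor of degree ≤ 2 exists, so P is irreducible over GF(5).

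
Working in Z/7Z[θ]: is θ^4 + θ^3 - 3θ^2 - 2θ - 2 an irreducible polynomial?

Yes

Write g(θ) = θ^4 + θ^3 - 3θ^2 - 2θ - 2.
Check for roots in Z/7Z: g(0) = 5; g(1) = 2; g(2) = 6; g(3) = 3; g(4) = 3; g(5) = 5; g(6) = 4.
No roots, so no linear factors.
Degree-2 irreducible divisors: test the 21 monic irreducibles of degree 2 over GF(7).
None of them divide g (all give nonzero remainder).
No irreducible factor of degree ≤ 2 exists, so g is irreducible over GF(7).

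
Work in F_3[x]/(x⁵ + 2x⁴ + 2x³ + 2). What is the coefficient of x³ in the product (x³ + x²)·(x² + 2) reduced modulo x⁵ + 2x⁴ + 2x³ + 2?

0

Multiply in F_3[x]: (x³ + x²)·(x² + 2) = x⁵ + x⁴ + 2x³ + 2x².
Reduce using x⁵ ≡ x⁴ + x³ + 1 (mod x⁵ + 2x⁴ + 2x³ + 2).
Reduced: 2x⁴ + 2x² + 1.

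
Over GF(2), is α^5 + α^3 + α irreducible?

No

Write m(α) = α^5 + α^3 + α.
Check for roots in GF(2): m(0) = 0 → root; m(1) = 1.
m(0) = 0, so (α) divides m(α); m is reducible.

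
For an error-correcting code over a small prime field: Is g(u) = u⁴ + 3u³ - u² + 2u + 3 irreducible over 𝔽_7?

Yes

Check for roots in 𝔽_7: g(0) = 3; g(1) = 1; g(2) = 1; g(3) = 1; g(4) = 2; g(5) = 1; g(6) = 5.
No roots, so no linear factors.
Degree-2 irreducible divisors: test the 21 monic irreducibles of degree 2 over GF(7).
None of them divide g (all give nonzero remainder).
No irreducible factor of degree ≤ 2 exists, so g is irreducible over GF(7).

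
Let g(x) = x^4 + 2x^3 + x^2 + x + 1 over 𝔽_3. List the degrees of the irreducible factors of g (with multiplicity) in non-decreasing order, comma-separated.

1, 1, 2

Roots in 𝔽_3: g(0) = 1; g(1) = 0 → root; g(2) = 0 → root.
Linear factors from roots: (x + 2), (x + 1).
Complete factorization: g(x) = (x + 1)·(x + 2)·(x^2 + 2x + 2).
Factor degrees with multiplicity: 1 + 1 + 2 = 4.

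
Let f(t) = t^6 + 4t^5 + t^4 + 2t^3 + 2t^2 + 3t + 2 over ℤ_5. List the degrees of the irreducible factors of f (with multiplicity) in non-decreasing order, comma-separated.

1, 1, 1, 1, 2

Roots in ℤ_5: f(0) = 2; f(1) = 0 → root; f(2) = 0 → root; f(3) = 0 → root; f(4) = 2.
Linear factors from roots: (t + 4), (t + 3), (t + 2).
Complete factorization: f(t) = (t + 3)·(t + 4)·(t + 2)^2·(t^2 + 3t + 4).
Factor degrees with multiplicity: 1 + 1 + 1 + 1 + 2 = 6.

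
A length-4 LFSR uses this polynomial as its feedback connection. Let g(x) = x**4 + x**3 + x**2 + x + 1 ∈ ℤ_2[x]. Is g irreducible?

Check for roots in ℤ_2: g(0) = 1; g(1) = 1.
No roots, so no linear factors.
Monic irreducibles of degree 2 over GF(2): x**2 + x + 1.
None of them divide g (all give nonzero remainder).
No irreducible factor of degree ≤ 2 exists, so g is irreducible over GF(2).

Yes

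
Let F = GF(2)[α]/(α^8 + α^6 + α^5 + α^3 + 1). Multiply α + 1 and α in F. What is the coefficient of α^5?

Multiply in GF(2)[α]: (α + 1)·(α) = α^2 + α.
Reduced: α^2 + α.

0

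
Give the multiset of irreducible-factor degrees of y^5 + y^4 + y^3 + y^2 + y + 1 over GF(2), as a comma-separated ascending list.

1, 2, 2

Write h(y) = y^5 + y^4 + y^3 + y^2 + y + 1.
Roots in GF(2): h(0) = 1; h(1) = 0 → root.
Linear factors from roots: (y + 1).
Complete factorization: h(y) = (y + 1)·(y^2 + y + 1)^2.
Factor degrees with multiplicity: 1 + 2 + 2 = 5.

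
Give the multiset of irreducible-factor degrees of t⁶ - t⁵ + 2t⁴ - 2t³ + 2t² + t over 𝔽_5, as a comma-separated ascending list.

Write h(t) = t⁶ - t⁵ + 2t⁴ - 2t³ + 2t² + t.
Roots in 𝔽_5: h(0) = 0 → root; h(1) = 3; h(2) = 3; h(3) = 0 → root; h(4) = 2.
Linear factors from roots: (t), (t + 2).
Complete factorization: h(t) = (t)·(t + 2)·(t² - 2t - 1)·(t² - t + 2).
Factor degrees with multiplicity: 1 + 1 + 2 + 2 = 6.

1, 1, 2, 2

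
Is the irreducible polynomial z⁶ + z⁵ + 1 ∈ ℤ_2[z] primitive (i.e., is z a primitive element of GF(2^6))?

Write f(z) = z⁶ + z⁵ + 1.
|GF(2^6)^×| = 2^6 − 1 = 63. Prime factorization: 63 = 3^2·7.
f is primitive ⇔ z has order 63 in GF(2)[z]/(f), i.e. z^(63/q) ≠ 1 for each prime q | 63.
z^(21) mod f = z⁵ + z⁴ + z³ + 1.
z^(9) mod f = z⁵ + z³ + z² + z + 1.
None equal 1, so z has full order 63; f is primitive.

Yes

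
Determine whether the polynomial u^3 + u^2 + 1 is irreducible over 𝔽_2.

Write h(u) = u^3 + u^2 + 1.
Check for roots in 𝔽_2: h(0) = 1; h(1) = 1.
No roots. A degree-3 polynomial over a field with no linear factor is irreducible.

Yes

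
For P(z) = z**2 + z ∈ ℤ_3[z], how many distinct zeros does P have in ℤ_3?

2

Evaluate at each of the 3 elements of ℤ_3:
P(0) = 0 → root; P(1) = 2; P(2) = 0 → root.
Roots: {0, 2}.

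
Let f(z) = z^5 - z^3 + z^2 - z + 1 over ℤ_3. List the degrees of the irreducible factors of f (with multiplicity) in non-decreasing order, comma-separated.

Roots in ℤ_3: f(0) = 1; f(1) = 1; f(2) = 0 → root.
Linear factors from roots: (z + 1).
Complete factorization: f(z) = (z + 1)·(z^4 - z^3 + z + 1).
Factor degrees with multiplicity: 1 + 4 = 5.

1, 4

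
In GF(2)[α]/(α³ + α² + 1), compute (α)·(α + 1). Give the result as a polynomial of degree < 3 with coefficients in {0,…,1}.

α^2 + α

Multiply in GF(2)[α]: (α)·(α + 1) = α² + α.
Reduced: α² + α.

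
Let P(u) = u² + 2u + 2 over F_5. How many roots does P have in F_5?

Evaluate at each of the 5 elements of F_5:
P(0) = 2; P(1) = 0 → root; P(2) = 0 → root; P(3) = 2; P(4) = 1.
Roots: {1, 2}.

2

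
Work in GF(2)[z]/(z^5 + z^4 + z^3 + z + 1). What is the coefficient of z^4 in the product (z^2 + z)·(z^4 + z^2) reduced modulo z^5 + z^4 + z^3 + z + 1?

0

Multiply in GF(2)[z]: (z^2 + z)·(z^4 + z^2) = z^6 + z^5 + z^4 + z^3.
Reduce using z^5 ≡ z^4 + z^3 + z + 1 (mod z^5 + z^4 + z^3 + z + 1).
Reduced: z^3 + z^2 + z.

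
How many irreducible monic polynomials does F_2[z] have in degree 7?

By the necklace-counting formula, N_2(7) = (1/7) Σ_{d|7} μ(7/d)·2^d.
Divisors of 7: 1, 7; μ(7/d) for each: -1, 1.
Σ = − 2^1 + 2^7 = 126.
N = 126/7 = 18.

18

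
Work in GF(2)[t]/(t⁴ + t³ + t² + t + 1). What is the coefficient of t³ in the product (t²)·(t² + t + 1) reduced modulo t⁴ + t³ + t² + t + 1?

Multiply in GF(2)[t]: (t²)·(t² + t + 1) = t⁴ + t³ + t².
Reduce using t⁴ ≡ t³ + t² + t + 1 (mod t⁴ + t³ + t² + t + 1).
Reduced: t + 1.

0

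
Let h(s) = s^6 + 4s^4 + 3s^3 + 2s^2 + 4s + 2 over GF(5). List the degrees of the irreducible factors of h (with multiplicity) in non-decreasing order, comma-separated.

Roots in GF(5): h(0) = 2; h(1) = 1; h(2) = 0 → root; h(3) = 1; h(4) = 2.
Linear factors from roots: (s + 3).
Complete factorization: h(s) = (s + 3)·(s^2 + 3)·(s^3 + 2s^2 + 3).
Factor degrees with multiplicity: 1 + 2 + 3 = 6.

1, 2, 3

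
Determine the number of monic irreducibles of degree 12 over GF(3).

44220

By the necklace-counting formula, N_3(12) = (1/12) Σ_{d|12} μ(12/d)·3^d.
Divisors of 12: 1, 2, 3, 4, 6, 12; μ(12/d) for each: 0, 1, 0, -1, -1, 1.
Σ = 3^2 − 3^4 − 3^6 + 3^12 = 530640.
N = 530640/12 = 44220.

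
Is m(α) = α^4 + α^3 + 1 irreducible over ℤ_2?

Check for roots in ℤ_2: m(0) = 1; m(1) = 1.
No roots, so no linear factors.
Monic irreducibles of degree 2 over GF(2): α^2 + α + 1.
None of them divide m (all give nonzero remainder).
No irreducible factor of degree ≤ 2 exists, so m is irreducible over GF(2).

Yes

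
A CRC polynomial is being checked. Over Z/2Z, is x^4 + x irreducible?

Write h(x) = x^4 + x.
Check for roots in Z/2Z: h(0) = 0 → root; h(1) = 0 → root.
h(0) = 0, so (x) divides h(x); h is reducible.

No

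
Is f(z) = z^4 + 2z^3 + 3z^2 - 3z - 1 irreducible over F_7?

Yes

Check for roots in F_7: f(0) = 6; f(1) = 2; f(2) = 2; f(3) = 5; f(4) = 6; f(5) = 3; f(6) = 4.
No roots, so no linear factors.
Degree-2 irreducible divisors: test the 21 monic irreducibles of degree 2 over GF(7).
None of them divide f (all give nonzero remainder).
No irreducible factor of degree ≤ 2 exists, so f is irreducible over GF(7).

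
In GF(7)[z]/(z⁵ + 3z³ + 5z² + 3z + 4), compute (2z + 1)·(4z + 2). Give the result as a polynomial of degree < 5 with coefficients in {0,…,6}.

z^2 + z + 2

Multiply in GF(7)[z]: (2z + 1)·(4z + 2) = z² + z + 2.
Reduced: z² + z + 2.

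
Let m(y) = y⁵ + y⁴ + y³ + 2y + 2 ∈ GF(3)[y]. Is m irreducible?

Check for roots in GF(3): m(0) = 2; m(1) = 1; m(2) = 2.
No roots, so no linear factors.
Monic irreducibles of degree 2 over GF(3): y² + 1, y² + y + 2, y² + 2y + 2.
y² + y + 2 divides m: m(y) = (y² + y + 2)·(y³ + 2y + 1).

No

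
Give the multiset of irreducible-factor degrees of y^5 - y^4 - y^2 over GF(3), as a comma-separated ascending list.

Write g(y) = y^5 - y^4 - y^2.
Roots in GF(3): g(0) = 0 → root; g(1) = 2; g(2) = 0 → root.
Linear factors from roots: (y), (y + 1).
Complete factorization: g(y) = (y + 1)·(y)^2·(y^2 + y - 1).
Factor degrees with multiplicity: 1 + 1 + 1 + 2 = 5.

1, 1, 1, 2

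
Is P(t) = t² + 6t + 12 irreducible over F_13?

No

Check each element of F_13 for a root: P(0)=12, P(1)=6, P(2)=2, P(3)=0, P(4)=0, P(5)=2, P(6)=6, P(7)=12, P(8)=7, P(9)=4, P(10)=3, P(11)=4, P(12)=7.
P(3) = 0, so (t − 3) divides P(t); P is reducible.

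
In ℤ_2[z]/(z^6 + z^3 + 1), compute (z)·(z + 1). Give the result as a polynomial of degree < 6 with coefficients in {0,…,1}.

z^2 + z

Multiply in ℤ_2[z]: (z)·(z + 1) = z^2 + z.
Reduced: z^2 + z.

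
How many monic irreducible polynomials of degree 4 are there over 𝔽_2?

By the necklace-counting formula, N_2(4) = (1/4) Σ_{d|4} μ(4/d)·2^d.
Divisors of 4: 1, 2, 4; μ(4/d) for each: 0, -1, 1.
Σ = − 2^2 + 2^4 = 12.
N = 12/4 = 3.

3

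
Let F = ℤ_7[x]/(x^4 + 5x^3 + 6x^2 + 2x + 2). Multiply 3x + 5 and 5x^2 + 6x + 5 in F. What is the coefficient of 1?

4

Multiply in ℤ_7[x]: (3x + 5)·(5x^2 + 6x + 5) = x^3 + x^2 + 3x + 4.
Reduced: x^3 + x^2 + 3x + 4.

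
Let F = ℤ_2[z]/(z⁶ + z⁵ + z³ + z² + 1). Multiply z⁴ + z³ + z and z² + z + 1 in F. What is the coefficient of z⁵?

Multiply in ℤ_2[z]: (z⁴ + z³ + z)·(z² + z + 1) = z⁶ + z² + z.
Reduce using z⁶ ≡ z⁵ + z³ + z² + 1 (mod z⁶ + z⁵ + z³ + z² + 1).
Reduced: z⁵ + z³ + z + 1.

1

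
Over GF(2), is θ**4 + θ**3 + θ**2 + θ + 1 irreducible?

Yes

Write f(θ) = θ**4 + θ**3 + θ**2 + θ + 1.
Check for roots in GF(2): f(0) = 1; f(1) = 1.
No roots, so no linear factors.
Monic irreducibles of degree 2 over GF(2): θ**2 + θ + 1.
None of them divide f (all give nonzero remainder).
No irreducible factor of degree ≤ 2 exists, so f is irreducible over GF(2).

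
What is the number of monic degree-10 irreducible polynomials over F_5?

x^(5^10) − x is the product of all monic irreducibles of degree dividing 10; Möbius inversion gives N = (1/10) Σ μ(10/d)·5^d.
Divisors of 10: 1, 2, 5, 10; μ(10/d) for each: 1, -1, -1, 1.
Σ = 5^1 − 5^2 − 5^5 + 5^10 = 9762480.
N = 9762480/10 = 976248.

976248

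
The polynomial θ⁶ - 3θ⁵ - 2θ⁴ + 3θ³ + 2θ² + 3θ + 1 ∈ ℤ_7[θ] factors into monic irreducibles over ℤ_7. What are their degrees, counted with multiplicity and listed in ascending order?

1, 2, 3

Write h(θ) = θ⁶ - 3θ⁵ - 2θ⁴ + 3θ³ + 2θ² + 3θ + 1.
Linear factors from roots: (θ + 3).
Complete factorization: h(θ) = (θ + 3)·(θ² - θ - 3)·(θ³ + 2θ² + 3).
Factor degrees with multiplicity: 1 + 2 + 3 = 6.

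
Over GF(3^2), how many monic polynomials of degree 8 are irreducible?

5380020

Gauss's count: N_{9}(8) = (1/8) Σ_{d|8} μ(8/d)·9^d.
Divisors of 8: 1, 2, 4, 8; μ(8/d) for each: 0, 0, -1, 1.
Σ = − 9^4 + 9^8 = 43040160.
N = 43040160/8 = 5380020.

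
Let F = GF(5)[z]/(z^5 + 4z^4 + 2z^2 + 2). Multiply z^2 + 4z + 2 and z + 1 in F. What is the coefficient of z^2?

0

Multiply in GF(5)[z]: (z^2 + 4z + 2)·(z + 1) = z^3 + z + 2.
Reduced: z^3 + z + 2.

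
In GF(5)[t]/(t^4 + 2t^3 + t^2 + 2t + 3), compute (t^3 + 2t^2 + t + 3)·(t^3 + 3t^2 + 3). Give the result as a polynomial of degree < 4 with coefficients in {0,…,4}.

4t^3 + t^2 + 4t + 4

Multiply in GF(5)[t]: (t^3 + 2t^2 + t + 3)·(t^3 + 3t^2 + 3) = t^6 + 2t^4 + 4t^3 + 3t + 4.
Reduce using t^4 ≡ 3t^3 + 4t^2 + 3t + 2 (mod t^4 + 2t^3 + t^2 + 2t + 3).
Reduced: 4t^3 + t^2 + 4t + 4.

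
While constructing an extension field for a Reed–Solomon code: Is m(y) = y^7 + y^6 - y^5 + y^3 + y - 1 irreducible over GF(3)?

Check for roots in GF(3): m(0) = 2; m(1) = 2; m(2) = 1.
No roots, so no linear factors.
Monic irreducibles of degree 2 over GF(3): y^2 + 1, y^2 + y - 1, y^2 - y - 1.
None of them divide m (all give nonzero remainder).
Degree-3 irreducible divisors: test the 8 monic irreducibles of degree 3 over GF(3).
None of them divide m (all give nonzero remainder).
No irreducible factor of degree ≤ 3 exists, so m is irreducible over GF(3).

Yes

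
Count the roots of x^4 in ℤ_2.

1

Write P(x) = x^4.
Evaluate at each of the 2 elements of ℤ_2:
P(0) = 0 → root; P(1) = 1.
Roots: {0}.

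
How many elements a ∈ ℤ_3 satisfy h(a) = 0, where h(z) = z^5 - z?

3

Evaluate at each of the 3 elements of ℤ_3:
h(0) = 0 → root; h(1) = 0 → root; h(2) = 0 → root.
Roots: {0, 1, 2}.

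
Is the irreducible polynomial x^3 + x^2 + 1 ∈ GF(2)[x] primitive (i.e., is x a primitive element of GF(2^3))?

Write f(x) = x^3 + x^2 + 1.
|GF(2^3)^×| = 2^3 − 1 = 7. Prime factorization: 7 = 7.
f is primitive ⇔ x has order 7 in GF(2)[x]/(f), i.e. x^(7/q) ≠ 1 for each prime q | 7.
x^(1) mod f = x.
None equal 1, so x has full order 7; f is primitive.

Yes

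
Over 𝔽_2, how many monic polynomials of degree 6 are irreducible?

Gauss's count: N_{2}(6) = (1/6) Σ_{d|6} μ(6/d)·2^d.
Divisors of 6: 1, 2, 3, 6; μ(6/d) for each: 1, -1, -1, 1.
Σ = 2^1 − 2^2 − 2^3 + 2^6 = 54.
N = 54/6 = 9.

9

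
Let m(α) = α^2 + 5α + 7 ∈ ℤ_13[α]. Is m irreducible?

Check each element of ℤ_13 for a root: m(0)=7, m(1)=0, m(2)=8, m(3)=5, m(4)=4, m(5)=5, m(6)=8, m(7)=0, m(8)=7, m(9)=3, m(10)=1, m(11)=1, m(12)=3.
m(1) = 0, so (α − 1) divides m(α); m is reducible.

No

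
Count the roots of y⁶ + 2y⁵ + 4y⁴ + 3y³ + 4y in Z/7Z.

Write f(y) = y⁶ + 2y⁵ + 4y⁴ + 3y³ + 4y.
Evaluate at each of the 7 elements of Z/7Z:
f(0) = 0 → root; f(1) = 0 → root; f(2) = 0 → root; f(3) = 1; f(4) = 5; f(5) = 4; f(6) = 3.
Roots: {0, 1, 2}.

3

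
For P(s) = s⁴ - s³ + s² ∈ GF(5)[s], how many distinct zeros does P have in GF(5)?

1

Evaluate at each of the 5 elements of GF(5):
P(0) = 0 → root; P(1) = 1; P(2) = 2; P(3) = 3; P(4) = 3.
Roots: {0}.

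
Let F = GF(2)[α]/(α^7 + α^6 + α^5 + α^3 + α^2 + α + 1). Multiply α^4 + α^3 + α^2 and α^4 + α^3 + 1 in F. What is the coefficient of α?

Multiply in GF(2)[α]: (α^4 + α^3 + α^2)·(α^4 + α^3 + 1) = α^8 + α^5 + α^4 + α^3 + α^2.
Reduce using α^7 ≡ α^6 + α^5 + α^3 + α^2 + α + 1 (mod α^7 + α^6 + α^5 + α^3 + α^2 + α + 1).
Reduced: α^3 + α^2 + 1.

0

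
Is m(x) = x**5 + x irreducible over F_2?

Check for roots in F_2: m(0) = 0 → root; m(1) = 0 → root.
m(0) = 0, so (x) divides m(x); m is reducible.

No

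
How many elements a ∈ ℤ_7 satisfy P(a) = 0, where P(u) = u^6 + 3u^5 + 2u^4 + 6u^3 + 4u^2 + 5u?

6

Evaluate at each of the 7 elements of ℤ_7:
P(0) = 0 → root; P(1) = 0 → root; P(2) = 0 → root; P(3) = 6; P(4) = 0 → root; P(5) = 0 → root; P(6) = 0 → root.
Roots: {0, 1, 2, 4, 5, 6}.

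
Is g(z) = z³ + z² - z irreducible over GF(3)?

No

Check for roots in GF(3): g(0) = 0 → root; g(1) = 1; g(2) = 1.
g(0) = 0, so (z) divides g(z); g is reducible.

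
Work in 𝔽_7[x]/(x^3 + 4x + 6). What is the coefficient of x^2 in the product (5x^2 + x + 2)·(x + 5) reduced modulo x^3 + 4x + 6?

Multiply in 𝔽_7[x]: (5x^2 + x + 2)·(x + 5) = 5x^3 + 5x^2 + 3.
Reduce using x^3 ≡ 3x + 1 (mod x^3 + 4x + 6).
Reduced: 5x^2 + x + 1.

5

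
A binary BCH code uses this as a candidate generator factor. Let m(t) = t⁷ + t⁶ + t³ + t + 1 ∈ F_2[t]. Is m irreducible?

Yes

Check for roots in F_2: m(0) = 1; m(1) = 1.
No roots, so no linear factors.
Monic irreducibles of degree 2 over GF(2): t² + t + 1.
None of them divide m (all give nonzero remainder).
Monic irreducibles of degree 3 over GF(2): t³ + t + 1, t³ + t² + 1.
None of them divide m (all give nonzero remainder).
No irreducible factor of degree ≤ 3 exists, so m is irreducible over GF(2).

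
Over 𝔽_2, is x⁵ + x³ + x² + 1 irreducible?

No

Write g(x) = x⁵ + x³ + x² + 1.
Check for roots in 𝔽_2: g(0) = 1; g(1) = 0 → root.
g(1) = 0, so (x − 1) divides g(x); g is reducible.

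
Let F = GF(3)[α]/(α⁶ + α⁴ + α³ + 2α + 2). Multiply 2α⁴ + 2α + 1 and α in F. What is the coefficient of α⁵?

2

Multiply in GF(3)[α]: (2α⁴ + 2α + 1)·(α) = 2α⁵ + 2α² + α.
Reduced: 2α⁵ + 2α² + α.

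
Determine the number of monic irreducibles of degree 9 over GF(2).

The number of monic irreducibles of degree 9 over GF(2) is (1/9)·Σ_{d∣9} μ(9/d) 2^d.
Divisors of 9: 1, 3, 9; μ(9/d) for each: 0, -1, 1.
Σ = − 2^3 + 2^9 = 504.
N = 504/9 = 56.

56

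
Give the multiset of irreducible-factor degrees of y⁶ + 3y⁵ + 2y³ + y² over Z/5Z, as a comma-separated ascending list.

Write h(y) = y⁶ + 3y⁵ + 2y³ + y².
Roots in Z/5Z: h(0) = 0 → root; h(1) = 2; h(2) = 0 → root; h(3) = 1; h(4) = 2.
Linear factors from roots: (y), (y + 3).
Complete factorization: h(y) = (y)^2·(y + 3)^2·(y² + 2y + 4).
Factor degrees with multiplicity: 1 + 1 + 1 + 1 + 2 = 6.

1, 1, 1, 1, 2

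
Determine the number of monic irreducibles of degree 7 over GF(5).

11160

By the necklace-counting formula, N_5(7) = (1/7) Σ_{d|7} μ(7/d)·5^d.
Divisors of 7: 1, 7; μ(7/d) for each: -1, 1.
Σ = − 5^1 + 5^7 = 78120.
N = 78120/7 = 11160.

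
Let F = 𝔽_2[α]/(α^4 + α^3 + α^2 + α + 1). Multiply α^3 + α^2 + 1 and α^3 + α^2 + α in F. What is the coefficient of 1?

Multiply in 𝔽_2[α]: (α^3 + α^2 + 1)·(α^3 + α^2 + α) = α^6 + α^2 + α.
Reduce using α^4 ≡ α^3 + α^2 + α + 1 (mod α^4 + α^3 + α^2 + α + 1).
Reduced: α^2.

0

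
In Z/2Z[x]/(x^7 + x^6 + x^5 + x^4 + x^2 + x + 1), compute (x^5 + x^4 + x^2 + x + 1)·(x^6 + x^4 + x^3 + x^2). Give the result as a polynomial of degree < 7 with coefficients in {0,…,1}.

Multiply in Z/2Z[x]: (x^5 + x^4 + x^2 + x + 1)·(x^6 + x^4 + x^3 + x^2) = x^11 + x^10 + x^9 + x^8 + x^7 + x^6 + x^4 + x^2.
Reduce using x^7 ≡ x^6 + x^5 + x^4 + x^2 + x + 1 (mod x^7 + x^6 + x^5 + x^4 + x^2 + x + 1).
Reduced: x^6 + x^4 + x + 1.

x^6 + x^4 + x + 1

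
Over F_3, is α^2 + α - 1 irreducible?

Write m(α) = α^2 + α - 1.
Check for roots in F_3: m(0) = 2; m(1) = 1; m(2) = 2.
No roots. A degree-2 polynomial over a field with no linear factor is irreducible.

Yes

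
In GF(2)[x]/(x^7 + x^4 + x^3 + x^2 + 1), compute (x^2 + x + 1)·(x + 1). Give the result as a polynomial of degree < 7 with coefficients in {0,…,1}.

Multiply in GF(2)[x]: (x^2 + x + 1)·(x + 1) = x^3 + 1.
Reduced: x^3 + 1.

x^3 + 1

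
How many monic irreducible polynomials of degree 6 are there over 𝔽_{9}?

88440

Gauss's count: N_{9}(6) = (1/6) Σ_{d|6} μ(6/d)·9^d.
Divisors of 6: 1, 2, 3, 6; μ(6/d) for each: 1, -1, -1, 1.
Σ = 9^1 − 9^2 − 9^3 + 9^6 = 530640.
N = 530640/6 = 88440.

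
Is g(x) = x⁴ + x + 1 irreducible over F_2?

Check for roots in F_2: g(0) = 1; g(1) = 1.
No roots, so no linear factors.
Monic irreducibles of degree 2 over GF(2): x² + x + 1.
None of them divide g (all give nonzero remainder).
No irreducible factor of degree ≤ 2 exists, so g is irreducible over GF(2).

Yes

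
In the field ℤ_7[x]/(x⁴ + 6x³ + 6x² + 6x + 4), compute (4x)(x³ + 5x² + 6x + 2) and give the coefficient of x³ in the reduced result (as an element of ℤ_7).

3

Multiply in ℤ_7[x]: (4x)·(x³ + 5x² + 6x + 2) = 4x⁴ + 6x³ + 3x² + x.
Reduce using x⁴ ≡ x³ + x² + x + 3 (mod x⁴ + 6x³ + 6x² + 6x + 4).
Reduced: 3x³ + 5x + 5.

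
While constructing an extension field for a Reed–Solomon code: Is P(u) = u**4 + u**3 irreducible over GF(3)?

Check for roots in GF(3): P(0) = 0 → root; P(1) = 2; P(2) = 0 → root.
P(0) = 0, so (u) divides P(u); P is reducible.

No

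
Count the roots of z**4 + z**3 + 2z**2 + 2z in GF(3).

3

Write P(z) = z**4 + z**3 + 2z**2 + 2z.
Evaluate at each of the 3 elements of GF(3):
P(0) = 0 → root; P(1) = 0 → root; P(2) = 0 → root.
Roots: {0, 1, 2}.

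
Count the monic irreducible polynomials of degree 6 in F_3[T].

116

Gauss's count: N_{3}(6) = (1/6) Σ_{d|6} μ(6/d)·3^d.
Divisors of 6: 1, 2, 3, 6; μ(6/d) for each: 1, -1, -1, 1.
Σ = 3^1 − 3^2 − 3^3 + 3^6 = 696.
N = 696/6 = 116.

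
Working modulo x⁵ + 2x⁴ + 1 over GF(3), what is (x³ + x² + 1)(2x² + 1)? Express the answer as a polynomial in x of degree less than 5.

Multiply in GF(3)[x]: (x³ + x² + 1)·(2x² + 1) = 2x⁵ + 2x⁴ + x³ + 1.
Reduce using x⁵ ≡ x⁴ + 2 (mod x⁵ + 2x⁴ + 1).
Reduced: x⁴ + x³ + 2.

x^4 + x^3 + 2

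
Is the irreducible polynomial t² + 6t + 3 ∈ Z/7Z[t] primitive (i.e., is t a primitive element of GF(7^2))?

Yes

Write f(t) = t² + 6t + 3.
|GF(7^2)^×| = 7^2 − 1 = 48. Prime factorization: 48 = 2^4·3.
f is primitive ⇔ t has order 48 in GF(7)[t]/(f), i.e. t^(48/q) ≠ 1 for each prime q | 48.
t^(24) mod f = 6.
t^(16) mod f = 2.
None equal 1, so t has full order 48; f is primitive.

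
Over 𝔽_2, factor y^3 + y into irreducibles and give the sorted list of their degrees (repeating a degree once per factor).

Write g(y) = y^3 + y.
Roots in 𝔽_2: g(0) = 0 → root; g(1) = 0 → root.
Linear factors from roots: (y), (y + 1).
Complete factorization: g(y) = (y)·(y + 1)^2.
Factor degrees with multiplicity: 1 + 1 + 1 = 3.

1, 1, 1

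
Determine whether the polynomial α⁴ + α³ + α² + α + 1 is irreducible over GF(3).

Write m(α) = α⁴ + α³ + α² + α + 1.
Check for roots in GF(3): m(0) = 1; m(1) = 2; m(2) = 1.
No roots, so no linear factors.
Monic irreducibles of degree 2 over GF(3): α² + 1, α² + α - 1, α² - α - 1.
None of them divide m (all give nonzero remainder).
No irreducible factor of degree ≤ 2 exists, so m is irreducible over GF(3).

Yes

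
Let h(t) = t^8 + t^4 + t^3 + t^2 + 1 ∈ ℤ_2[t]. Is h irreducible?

Yes

Check for roots in ℤ_2: h(0) = 1; h(1) = 1.
No roots, so no linear factors.
Monic irreducibles of degree 2 over GF(2): t^2 + t + 1.
None of them divide h (all give nonzero remainder).
Monic irreducibles of degree 3 over GF(2): t^3 + t + 1, t^3 + t^2 + 1.
None of them divide h (all give nonzero remainder).
Monic irreducibles of degree 4 over GF(2): t^4 + t + 1, t^4 + t^3 + 1, t^4 + t^3 + t^2 + t + 1.
None of them divide h (all give nonzero remainder).
No irreducible factor of degree ≤ 4 exists, so h is irreducible over GF(2).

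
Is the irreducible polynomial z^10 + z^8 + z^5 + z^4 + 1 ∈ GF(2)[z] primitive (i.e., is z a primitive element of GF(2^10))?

Yes

Write f(z) = z^10 + z^8 + z^5 + z^4 + 1.
|GF(2^10)^×| = 2^10 − 1 = 1023. Prime factorization: 1023 = 3·11·31.
f is primitive ⇔ z has order 1023 in GF(2)[z]/(f), i.e. z^(1023/q) ≠ 1 for each prime q | 1023.
z^(341) mod f = z^5 + z^4.
z^(93) mod f = z^9 + z^8 + z^7 + z^5 + z^2.
z^(33) mod f = z^7 + z^5 + z^4 + z^2 + z + 1.
None equal 1, so z has full order 1023; f is primitive.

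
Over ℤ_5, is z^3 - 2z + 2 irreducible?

Write h(z) = z^3 - 2z + 2.
Check for roots in ℤ_5: h(0) = 2; h(1) = 1; h(2) = 1; h(3) = 3; h(4) = 3.
No roots. A degree-3 polynomial over a field with no linear factor is irreducible.

Yes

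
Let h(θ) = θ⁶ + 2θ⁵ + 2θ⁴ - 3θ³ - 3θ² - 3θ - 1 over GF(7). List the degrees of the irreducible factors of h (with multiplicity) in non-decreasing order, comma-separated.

Linear factors from roots: (θ + 2).
Complete factorization: h(θ) = (θ + 2)·(θ² - 3θ - 1)·(θ³ + 3θ² - 2θ - 3).
Factor degrees with multiplicity: 1 + 2 + 3 = 6.

1, 2, 3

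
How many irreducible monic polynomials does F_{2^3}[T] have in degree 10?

Gauss's count: N_{8}(10) = (1/10) Σ_{d|10} μ(10/d)·8^d.
Divisors of 10: 1, 2, 5, 10; μ(10/d) for each: 1, -1, -1, 1.
Σ = 8^1 − 8^2 − 8^5 + 8^10 = 1073709000.
N = 1073709000/10 = 107370900.

107370900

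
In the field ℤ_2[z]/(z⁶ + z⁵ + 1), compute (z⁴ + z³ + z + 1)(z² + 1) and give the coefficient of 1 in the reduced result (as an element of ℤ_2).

0

Multiply in ℤ_2[z]: (z⁴ + z³ + z + 1)·(z² + 1) = z⁶ + z⁵ + z⁴ + z² + z + 1.
Reduce using z⁶ ≡ z⁵ + 1 (mod z⁶ + z⁵ + 1).
Reduced: z⁴ + z² + z.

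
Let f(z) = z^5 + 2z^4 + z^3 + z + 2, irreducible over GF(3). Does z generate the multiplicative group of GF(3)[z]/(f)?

No

|GF(3^5)^×| = 3^5 − 1 = 242. Prime factorization: 242 = 2·11^2.
f is primitive ⇔ z has order 242 in GF(3)[z]/(f), i.e. z^(242/q) ≠ 1 for each prime q | 242.
z^(121) mod f = 1
z^(22) mod f = z^4 + z^3 + z^2 + 1.
Since z^(121) = 1, the order of z divides 121 < 242; not primitive.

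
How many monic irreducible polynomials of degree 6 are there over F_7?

19544

The number of monic irreducibles of degree 6 over GF(7) is (1/6)·Σ_{d∣6} μ(6/d) 7^d.
Divisors of 6: 1, 2, 3, 6; μ(6/d) for each: 1, -1, -1, 1.
Σ = 7^1 − 7^2 − 7^3 + 7^6 = 117264.
N = 117264/6 = 19544.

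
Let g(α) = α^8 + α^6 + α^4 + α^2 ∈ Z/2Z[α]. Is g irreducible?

Check for roots in Z/2Z: g(0) = 0 → root; g(1) = 0 → root.
g(0) = 0, so (α) divides g(α); g is reducible.

No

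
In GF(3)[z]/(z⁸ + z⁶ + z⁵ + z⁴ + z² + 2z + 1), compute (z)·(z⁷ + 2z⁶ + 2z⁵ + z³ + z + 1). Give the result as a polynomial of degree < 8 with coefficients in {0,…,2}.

2z^7 + z^6 + 2z^5 + 2z + 2

Multiply in GF(3)[z]: (z)·(z⁷ + 2z⁶ + 2z⁵ + z³ + z + 1) = z⁸ + 2z⁷ + 2z⁶ + z⁴ + z² + z.
Reduce using z⁸ ≡ 2z⁶ + 2z⁵ + 2z⁴ + 2z² + z + 2 (mod z⁸ + z⁶ + z⁵ + z⁴ + z² + 2z + 1).
Reduced: 2z⁷ + z⁶ + 2z⁵ + 2z + 2.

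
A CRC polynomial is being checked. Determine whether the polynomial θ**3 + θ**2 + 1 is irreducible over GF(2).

Yes

Write m(θ) = θ**3 + θ**2 + 1.
Check for roots in GF(2): m(0) = 1; m(1) = 1.
No roots. A degree-3 polynomial over a field with no linear factor is irreducible.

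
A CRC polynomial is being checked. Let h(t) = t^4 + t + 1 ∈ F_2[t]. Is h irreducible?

Yes

Check for roots in F_2: h(0) = 1; h(1) = 1.
No roots, so no linear factors.
Monic irreducibles of degree 2 over GF(2): t^2 + t + 1.
None of them divide h (all give nonzero remainder).
No irreducible factor of degree ≤ 2 exists, so h is irreducible over GF(2).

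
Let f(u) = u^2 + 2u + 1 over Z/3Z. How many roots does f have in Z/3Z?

Evaluate at each of the 3 elements of Z/3Z:
f(0) = 1; f(1) = 1; f(2) = 0 → root.
Roots: {2}.

1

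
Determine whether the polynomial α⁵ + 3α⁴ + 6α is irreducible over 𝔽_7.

Write g(α) = α⁵ + 3α⁴ + 6α.
Check for roots in 𝔽_7: g(0) = 0 → root; g(1) = 3; g(2) = 1; g(3) = 0 → root; g(4) = 3; g(5) = 4; g(6) = 3.
g(0) = 0, so (α) divides g(α); g is reducible.

No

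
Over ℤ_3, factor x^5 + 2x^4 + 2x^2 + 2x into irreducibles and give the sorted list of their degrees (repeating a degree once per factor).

1, 2, 2

Write f(x) = x^5 + 2x^4 + 2x^2 + 2x.
Roots in ℤ_3: f(0) = 0 → root; f(1) = 1; f(2) = 1.
Linear factors from roots: (x).
Complete factorization: f(x) = (x)·(x^2 + 1)·(x^2 + 2x + 2).
Factor degrees with multiplicity: 1 + 2 + 2 = 5.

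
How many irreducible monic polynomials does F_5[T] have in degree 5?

x^(5^5) − x is the product of all monic irreducibles of degree dividing 5; Möbius inversion gives N = (1/5) Σ μ(5/d)·5^d.
Divisors of 5: 1, 5; μ(5/d) for each: -1, 1.
Σ = − 5^1 + 5^5 = 3120.
N = 3120/5 = 624.

624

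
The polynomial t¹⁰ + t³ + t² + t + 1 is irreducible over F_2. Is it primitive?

Write f(t) = t¹⁰ + t³ + t² + t + 1.
|GF(2^10)^×| = 2^10 − 1 = 1023. Prime factorization: 1023 = 3·11·31.
f is primitive ⇔ t has order 1023 in GF(2)[t]/(f), i.e. t^(1023/q) ≠ 1 for each prime q | 1023.
t^(341) mod f = 1
t^(93) mod f = t⁷ + t⁶ + t⁵ + t⁴ + t².
t^(33) mod f = t⁵ + t⁴ + t³ + t.
Since t^(341) = 1, the order of t divides 341 < 1023; not primitive.

No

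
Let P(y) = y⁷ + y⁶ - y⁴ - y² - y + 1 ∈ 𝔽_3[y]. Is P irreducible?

Check for roots in 𝔽_3: P(0) = 1; P(1) = 0 → root; P(2) = 0 → root.
P(1) = 0, so (y − 1) divides P(y); P is reducible.

No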